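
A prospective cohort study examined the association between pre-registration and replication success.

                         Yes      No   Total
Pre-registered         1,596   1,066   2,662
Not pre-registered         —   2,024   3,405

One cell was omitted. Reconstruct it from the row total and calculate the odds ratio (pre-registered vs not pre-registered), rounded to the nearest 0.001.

2.194

The missing cell is in the unexposed row: 3405 − 2024 = 1381.
So a = 1596, b = 1066, c = 1381, d = 2024.
OR = (a·d)/(b·c) = (1596 × 2024) / (1066 × 1381) = 3230304 / 1472146 = 2.19428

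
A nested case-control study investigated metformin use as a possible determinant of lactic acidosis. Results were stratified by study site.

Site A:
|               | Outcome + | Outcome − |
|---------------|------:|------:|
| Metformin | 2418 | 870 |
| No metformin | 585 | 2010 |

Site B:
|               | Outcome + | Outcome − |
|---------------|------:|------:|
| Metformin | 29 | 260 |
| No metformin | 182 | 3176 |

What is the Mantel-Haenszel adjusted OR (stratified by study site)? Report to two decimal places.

8.56

OR_MH = Σ(aᵢdᵢ/nᵢ) / Σ(bᵢcᵢ/nᵢ), where nᵢ is the stratum total.
Stratum 1 (Site A): n = 5883; a·d/n = 2418·2010/5883 = 826.1397; b·c/n = 870·585/5883 = 86.5120
Stratum 2 (Site B): n = 3647; a·d/n = 29·3176/3647 = 25.2547; b·c/n = 260·182/3647 = 12.9750
OR_MH = (826.1397 + 25.2547) / (86.5120 + 12.9750) = 851.3945 / 99.4870 = 8.55784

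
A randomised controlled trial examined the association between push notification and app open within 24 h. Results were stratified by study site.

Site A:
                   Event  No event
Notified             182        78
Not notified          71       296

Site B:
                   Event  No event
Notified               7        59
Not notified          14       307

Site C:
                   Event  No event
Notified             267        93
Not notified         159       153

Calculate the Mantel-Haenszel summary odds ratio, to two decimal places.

4.62

OR_MH = Σ(aᵢdᵢ/nᵢ) / Σ(bᵢcᵢ/nᵢ), where nᵢ is the stratum total.
Stratum 1 (Site A): n = 627; a·d/n = 182·296/627 = 85.9203; b·c/n = 78·71/627 = 8.8325
Stratum 2 (Site B): n = 387; a·d/n = 7·307/387 = 5.5530; b·c/n = 59·14/387 = 2.1344
Stratum 3 (Site C): n = 672; a·d/n = 267·153/672 = 60.7902; b·c/n = 93·159/672 = 22.0045
OR_MH = (85.9203 + 5.5530 + 60.7902) / (8.8325 + 2.1344 + 22.0045) = 152.2634 / 32.9714 = 4.61805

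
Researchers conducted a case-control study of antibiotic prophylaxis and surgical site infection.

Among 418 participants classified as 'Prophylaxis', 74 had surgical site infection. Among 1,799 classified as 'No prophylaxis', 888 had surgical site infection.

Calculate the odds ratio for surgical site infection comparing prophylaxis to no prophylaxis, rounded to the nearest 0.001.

0.221

From the description: a = 74, b = 344, c = 888, d = 911.
OR = (a·d)/(b·c) = (74 × 911) / (344 × 888) = 67414 / 305472 = 0.22069
Exposure is associated with lower odds of surgical site infection (OR = 0.22 < 1).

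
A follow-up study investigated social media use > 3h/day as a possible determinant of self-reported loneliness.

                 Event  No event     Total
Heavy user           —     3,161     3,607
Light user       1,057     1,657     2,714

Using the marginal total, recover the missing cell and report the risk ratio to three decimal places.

0.317

The missing cell is in the exposed row: 3607 − 3161 = 446.
So a = 446, b = 3161, c = 1057, d = 1657.
RR = [a/(a+b)] / [c/(c+d)] = (446/3607) / (1057/2714) = 0.12365/0.38946 = 0.31749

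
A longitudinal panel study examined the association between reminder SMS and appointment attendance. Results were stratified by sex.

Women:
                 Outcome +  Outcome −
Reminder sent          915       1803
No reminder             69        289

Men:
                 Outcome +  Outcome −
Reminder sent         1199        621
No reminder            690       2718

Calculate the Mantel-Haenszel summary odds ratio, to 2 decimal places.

5.79

OR_MH = Σ(aᵢdᵢ/nᵢ) / Σ(bᵢcᵢ/nᵢ), where nᵢ is the stratum total.
Stratum 1 (Women): n = 3076; a·d/n = 915·289/3076 = 85.9672; b·c/n = 1803·69/3076 = 40.4444
Stratum 2 (Men): n = 5228; a·d/n = 1199·2718/5228 = 623.3516; b·c/n = 621·690/5228 = 81.9606
OR_MH = (85.9672 + 623.3516) / (40.4444 + 81.9606) = 709.3187 / 122.4050 = 5.79485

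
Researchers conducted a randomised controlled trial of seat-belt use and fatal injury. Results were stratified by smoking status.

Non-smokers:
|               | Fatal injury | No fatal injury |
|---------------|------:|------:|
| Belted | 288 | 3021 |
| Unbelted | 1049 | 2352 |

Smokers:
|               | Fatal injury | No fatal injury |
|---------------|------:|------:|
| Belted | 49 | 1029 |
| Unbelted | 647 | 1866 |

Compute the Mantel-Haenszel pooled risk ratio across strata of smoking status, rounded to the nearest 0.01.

0.25

RR_MH = Σ(aᵢ·n₀ᵢ/nᵢ) / Σ(cᵢ·n₁ᵢ/nᵢ), with n₁ᵢ = aᵢ+bᵢ (exposed), n₀ᵢ = cᵢ+dᵢ (unexposed), nᵢ = n₁ᵢ+n₀ᵢ.
Stratum 1 (Non-smokers): n₁ = 3309, n₀ = 3401, n = 6710; a·n₀/n = 288·3401/6710 = 145.9744; c·n₁/n = 1049·3309/6710 = 517.3086
Stratum 2 (Smokers): n₁ = 1078, n₀ = 2513, n = 3591; a·n₀/n = 49·2513/3591 = 34.2904; c·n₁/n = 647·1078/3591 = 194.2261
RR_MH = (145.9744 + 34.2904) / (517.3086 + 194.2261) = 180.2648 / 711.5348 = 0.25335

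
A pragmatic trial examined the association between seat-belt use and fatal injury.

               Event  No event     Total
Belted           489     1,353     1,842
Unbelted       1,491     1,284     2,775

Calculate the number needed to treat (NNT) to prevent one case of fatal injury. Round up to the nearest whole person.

Risk in treated group = 489/1842 = 0.26547; risk in control = 1491/2775 = 0.53730.
Absolute risk reduction = 0.53730 − 0.26547 = 0.27182
NNT = 1 / ARR = 1 / 0.27182 = 3.679 → round up → 4

4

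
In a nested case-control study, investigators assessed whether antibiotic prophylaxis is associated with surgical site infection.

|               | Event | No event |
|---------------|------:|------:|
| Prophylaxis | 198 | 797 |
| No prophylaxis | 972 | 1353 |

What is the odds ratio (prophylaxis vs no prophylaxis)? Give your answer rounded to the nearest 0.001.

Cells: a = 198, b = 797, c = 972, d = 1353.
OR = (a·d)/(b·c) = (198 × 1353) / (797 × 972) = 267894 / 774684 = 0.34581
Exposure is associated with lower odds of surgical site infection (OR = 0.35 < 1).

0.346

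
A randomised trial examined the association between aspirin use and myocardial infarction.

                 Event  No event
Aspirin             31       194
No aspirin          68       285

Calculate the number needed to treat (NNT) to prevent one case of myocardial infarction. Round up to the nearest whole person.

Risk in treated group = 31/225 = 0.13778; risk in control = 68/353 = 0.19263.
Absolute risk reduction = 0.19263 − 0.13778 = 0.05486
NNT = 1 / ARR = 1 / 0.05486 = 18.229 → round up → 19

19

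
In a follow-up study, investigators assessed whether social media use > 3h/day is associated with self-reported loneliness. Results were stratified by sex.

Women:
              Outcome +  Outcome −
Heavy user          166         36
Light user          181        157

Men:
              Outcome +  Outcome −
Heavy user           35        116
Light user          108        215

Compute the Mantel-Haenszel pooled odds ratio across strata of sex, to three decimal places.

1.666

OR_MH = Σ(aᵢdᵢ/nᵢ) / Σ(bᵢcᵢ/nᵢ), where nᵢ is the stratum total.
Stratum 1 (Women): n = 540; a·d/n = 166·157/540 = 48.2630; b·c/n = 36·181/540 = 12.0667
Stratum 2 (Men): n = 474; a·d/n = 35·215/474 = 15.8755; b·c/n = 116·108/474 = 26.4304
OR_MH = (48.2630 + 15.8755) / (12.0667 + 26.4304) = 64.1385 / 38.4970 = 1.66606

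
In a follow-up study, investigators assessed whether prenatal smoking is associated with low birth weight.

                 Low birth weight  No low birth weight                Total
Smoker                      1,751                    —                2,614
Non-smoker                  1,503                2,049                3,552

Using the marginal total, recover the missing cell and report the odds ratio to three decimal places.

The missing cell is in the exposed row: 2614 − 1751 = 863.
So a = 1751, b = 863, c = 1503, d = 2049.
OR = (a·d)/(b·c) = (1751 × 2049) / (863 × 1503) = 3587799 / 1297089 = 2.76604

2.766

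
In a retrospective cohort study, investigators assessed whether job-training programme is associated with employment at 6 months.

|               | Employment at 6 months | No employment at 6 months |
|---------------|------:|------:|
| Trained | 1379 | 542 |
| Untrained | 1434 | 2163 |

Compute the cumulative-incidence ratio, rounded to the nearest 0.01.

Cells: a = 1379, b = 542, c = 1434, d = 2163.
Risk in exposed = 1379/1921 = 0.71786; risk in unexposed = 1434/3597 = 0.39867.
RR = 0.71786 / 0.39867 = 1.80065
The risk among the exposed is 1.80 times that among the unexposed.

1.80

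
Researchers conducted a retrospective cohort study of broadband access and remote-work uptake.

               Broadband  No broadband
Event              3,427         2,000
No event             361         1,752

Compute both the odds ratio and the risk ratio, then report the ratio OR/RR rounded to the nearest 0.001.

Reading the table with exposure as columns: a = 3427 (Broadband, case), b = 361 (Broadband, non-case), c = 2000 (No broadband, case), d = 1752.
OR = (3427·1752)/(361·2000) = 6004104/722000 = 8.31593
Risk in exposed = 3427/3788 = 0.90470; risk in unexposed = 2000/3752 = 0.53305; RR = 1.69722
OR/RR = 8.31593 / 1.69722 = 4.89975
The outcome is not rare, so the OR lies further from 1 than the RR.

4.900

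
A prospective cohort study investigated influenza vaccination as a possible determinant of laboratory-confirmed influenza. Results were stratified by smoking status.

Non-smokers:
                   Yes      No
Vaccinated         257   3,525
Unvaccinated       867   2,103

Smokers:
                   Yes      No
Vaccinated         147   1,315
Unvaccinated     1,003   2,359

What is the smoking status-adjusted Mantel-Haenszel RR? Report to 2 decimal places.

RR_MH = Σ(aᵢ·n₀ᵢ/nᵢ) / Σ(cᵢ·n₁ᵢ/nᵢ), with n₁ᵢ = aᵢ+bᵢ (exposed), n₀ᵢ = cᵢ+dᵢ (unexposed), nᵢ = n₁ᵢ+n₀ᵢ.
Stratum 1 (Non-smokers): n₁ = 3782, n₀ = 2970, n = 6752; a·n₀/n = 257·2970/6752 = 113.0465; c·n₁/n = 867·3782/6752 = 485.6330
Stratum 2 (Smokers): n₁ = 1462, n₀ = 3362, n = 4824; a·n₀/n = 147·3362/4824 = 102.4490; c·n₁/n = 1003·1462/4824 = 303.9772
RR_MH = (113.0465 + 102.4490) / (485.6330 + 303.9772) = 215.4955 / 789.6102 = 0.27291

0.27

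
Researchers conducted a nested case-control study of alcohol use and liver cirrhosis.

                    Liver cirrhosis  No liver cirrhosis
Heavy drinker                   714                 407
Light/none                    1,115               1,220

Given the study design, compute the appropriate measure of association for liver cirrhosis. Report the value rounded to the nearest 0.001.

1.920

Cells: a = 714, b = 407, c = 1115, d = 1220.
This is a nested case-control study: participants were sampled on outcome status, so risks in the source population cannot be estimated directly — relative risk is not valid here. The odds ratio is the appropriate measure.
OR = (a·d)/(b·c) = (714 × 1220) / (407 × 1115) = 871080 / 453805 = 1.91950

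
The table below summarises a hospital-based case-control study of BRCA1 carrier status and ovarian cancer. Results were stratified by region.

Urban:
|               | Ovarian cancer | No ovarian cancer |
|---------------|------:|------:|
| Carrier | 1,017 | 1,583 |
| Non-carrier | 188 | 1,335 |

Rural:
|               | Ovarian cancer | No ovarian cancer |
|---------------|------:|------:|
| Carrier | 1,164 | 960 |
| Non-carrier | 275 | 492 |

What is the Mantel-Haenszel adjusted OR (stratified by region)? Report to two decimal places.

3.23

OR_MH = Σ(aᵢdᵢ/nᵢ) / Σ(bᵢcᵢ/nᵢ), where nᵢ is the stratum total.
Stratum 1 (Urban): n = 4123; a·d/n = 1017·1335/4123 = 329.2978; b·c/n = 1583·188/4123 = 72.1814
Stratum 2 (Rural): n = 2891; a·d/n = 1164·492/2891 = 198.0934; b·c/n = 960·275/2891 = 91.3179
OR_MH = (329.2978 + 198.0934) / (72.1814 + 91.3179) = 527.3912 / 163.4993 = 3.22565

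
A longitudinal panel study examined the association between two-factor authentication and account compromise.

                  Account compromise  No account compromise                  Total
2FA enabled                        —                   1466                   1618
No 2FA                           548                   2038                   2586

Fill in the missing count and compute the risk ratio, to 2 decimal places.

0.44

The missing cell is in the exposed row: 1618 − 1466 = 152.
So a = 152, b = 1466, c = 548, d = 2038.
RR = [a/(a+b)] / [c/(c+d)] = (152/1618) / (548/2586) = 0.09394/0.21191 = 0.44332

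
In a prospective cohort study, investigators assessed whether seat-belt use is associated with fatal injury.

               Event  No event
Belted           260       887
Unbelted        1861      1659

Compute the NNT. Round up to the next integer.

Risk in treated group = 260/1147 = 0.22668; risk in control = 1861/3520 = 0.52869.
Absolute risk reduction = 0.52869 − 0.22668 = 0.30201
NNT = 1 / ARR = 1 / 0.30201 = 3.311 → round up → 4

4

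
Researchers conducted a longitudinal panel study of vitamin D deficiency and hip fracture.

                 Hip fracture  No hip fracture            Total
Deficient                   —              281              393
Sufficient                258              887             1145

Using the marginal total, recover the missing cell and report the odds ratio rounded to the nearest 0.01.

1.37

The missing cell is in the exposed row: 393 − 281 = 112.
So a = 112, b = 281, c = 258, d = 887.
OR = (a·d)/(b·c) = (112 × 887) / (281 × 258) = 99344 / 72498 = 1.37030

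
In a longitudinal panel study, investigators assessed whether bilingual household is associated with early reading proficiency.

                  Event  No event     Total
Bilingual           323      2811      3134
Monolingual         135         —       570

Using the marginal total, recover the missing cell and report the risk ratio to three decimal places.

0.435

The missing cell is in the unexposed row: 570 − 135 = 435.
So a = 323, b = 2811, c = 135, d = 435.
RR = [a/(a+b)] / [c/(c+d)] = (323/3134) / (135/570) = 0.10306/0.23684 = 0.43516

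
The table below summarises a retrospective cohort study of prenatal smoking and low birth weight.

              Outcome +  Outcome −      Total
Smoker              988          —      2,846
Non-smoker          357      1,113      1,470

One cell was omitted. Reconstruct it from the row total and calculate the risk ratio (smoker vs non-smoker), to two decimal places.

1.43

The missing cell is in the exposed row: 2846 − 988 = 1858.
So a = 988, b = 1858, c = 357, d = 1113.
RR = [a/(a+b)] / [c/(c+d)] = (988/2846) / (357/1470) = 0.34715/0.24286 = 1.42946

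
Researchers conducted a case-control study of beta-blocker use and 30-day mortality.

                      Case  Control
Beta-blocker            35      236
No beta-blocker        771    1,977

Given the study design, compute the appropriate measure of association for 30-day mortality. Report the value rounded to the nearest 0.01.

0.38

Cells: a = 35, b = 236, c = 771, d = 1977.
This is a case-control study: participants were sampled on outcome status, so risks in the source population cannot be estimated directly — relative risk is not valid here. The odds ratio is the appropriate measure.
OR = (a·d)/(b·c) = (35 × 1977) / (236 × 771) = 69195 / 181956 = 0.38028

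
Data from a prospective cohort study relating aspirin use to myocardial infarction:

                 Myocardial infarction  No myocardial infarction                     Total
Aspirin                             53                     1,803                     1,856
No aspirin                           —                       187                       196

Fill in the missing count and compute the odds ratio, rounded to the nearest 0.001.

0.611

The missing cell is in the unexposed row: 196 − 187 = 9.
So a = 53, b = 1803, c = 9, d = 187.
OR = (a·d)/(b·c) = (53 × 187) / (1803 × 9) = 9911 / 16227 = 0.61077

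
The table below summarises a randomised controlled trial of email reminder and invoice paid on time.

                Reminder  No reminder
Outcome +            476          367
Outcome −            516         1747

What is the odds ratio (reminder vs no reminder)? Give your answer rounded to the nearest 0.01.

Reading the table with exposure as columns: a = 476 (Reminder, case), b = 516 (Reminder, non-case), c = 367 (No reminder, case), d = 1747.
OR = (a·d)/(b·c) = (476 × 1747) / (516 × 367) = 831572 / 189372 = 4.39121
The odds of invoice paid on time are about 4.39 times as high in the reminder group.

4.39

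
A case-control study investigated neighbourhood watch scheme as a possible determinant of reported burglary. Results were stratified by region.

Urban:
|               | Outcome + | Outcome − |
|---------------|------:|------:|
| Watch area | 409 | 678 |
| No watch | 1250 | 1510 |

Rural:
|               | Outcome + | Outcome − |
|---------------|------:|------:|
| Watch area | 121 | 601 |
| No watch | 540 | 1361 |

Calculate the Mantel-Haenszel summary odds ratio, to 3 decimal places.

0.649

OR_MH = Σ(aᵢdᵢ/nᵢ) / Σ(bᵢcᵢ/nᵢ), where nᵢ is the stratum total.
Stratum 1 (Urban): n = 3847; a·d/n = 409·1510/3847 = 160.5381; b·c/n = 678·1250/3847 = 220.3015
Stratum 2 (Rural): n = 2623; a·d/n = 121·1361/2623 = 62.7835; b·c/n = 601·540/2623 = 123.7286
OR_MH = (160.5381 + 62.7835) / (220.3015 + 123.7286) = 223.3215 / 344.0301 = 0.64913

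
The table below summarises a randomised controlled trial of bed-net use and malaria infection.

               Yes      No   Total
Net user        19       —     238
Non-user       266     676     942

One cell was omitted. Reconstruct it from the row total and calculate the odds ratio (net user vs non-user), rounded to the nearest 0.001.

0.220

The missing cell is in the exposed row: 238 − 19 = 219.
So a = 19, b = 219, c = 266, d = 676.
OR = (a·d)/(b·c) = (19 × 676) / (219 × 266) = 12844 / 58254 = 0.22048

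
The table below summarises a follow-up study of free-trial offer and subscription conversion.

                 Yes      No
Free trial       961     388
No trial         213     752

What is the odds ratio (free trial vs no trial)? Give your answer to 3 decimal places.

8.744

Cells: a = 961, b = 388, c = 213, d = 752.
OR = (a·d)/(b·c) = (961 × 752) / (388 × 213) = 722672 / 82644 = 8.74440
The odds of subscription conversion are about 8.74 times as high in the free trial group.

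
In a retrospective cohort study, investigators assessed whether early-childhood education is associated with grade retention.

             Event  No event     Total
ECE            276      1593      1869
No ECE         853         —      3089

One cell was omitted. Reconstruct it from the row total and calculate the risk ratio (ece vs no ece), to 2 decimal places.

The missing cell is in the unexposed row: 3089 − 853 = 2236.
So a = 276, b = 1593, c = 853, d = 2236.
RR = [a/(a+b)] / [c/(c+d)] = (276/1869) / (853/3089) = 0.14767/0.27614 = 0.53477

0.53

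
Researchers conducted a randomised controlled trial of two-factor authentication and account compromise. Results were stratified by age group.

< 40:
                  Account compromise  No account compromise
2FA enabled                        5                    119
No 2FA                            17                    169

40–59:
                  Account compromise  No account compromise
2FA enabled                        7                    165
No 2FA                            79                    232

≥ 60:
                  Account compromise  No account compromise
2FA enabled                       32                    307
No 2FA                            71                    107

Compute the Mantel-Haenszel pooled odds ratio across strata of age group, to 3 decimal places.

0.168

OR_MH = Σ(aᵢdᵢ/nᵢ) / Σ(bᵢcᵢ/nᵢ), where nᵢ is the stratum total.
Stratum 1 (< 40): n = 310; a·d/n = 5·169/310 = 2.7258; b·c/n = 119·17/310 = 6.5258
Stratum 2 (40–59): n = 483; a·d/n = 7·232/483 = 3.3623; b·c/n = 165·79/483 = 26.9876
Stratum 3 (≥ 60): n = 517; a·d/n = 32·107/517 = 6.6228; b·c/n = 307·71/517 = 42.1605
OR_MH = (2.7258 + 3.3623 + 6.6228) / (6.5258 + 26.9876 + 42.1605) = 12.7109 / 75.6739 = 0.16797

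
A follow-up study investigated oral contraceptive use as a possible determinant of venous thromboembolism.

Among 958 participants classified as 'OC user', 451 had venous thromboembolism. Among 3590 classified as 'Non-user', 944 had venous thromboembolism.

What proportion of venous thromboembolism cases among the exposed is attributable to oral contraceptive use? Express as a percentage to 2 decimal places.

44.14

From the description: a = 451, b = 507, c = 944, d = 2646.
Risk in exposed = 451/958 = 0.47077; risk in unexposed = 944/3590 = 0.26295.
RR = 0.47077/0.26295 = 1.79033
AR% = (RR − 1)/RR × 100 = (1.79033 − 1)/1.79033 × 100 = 44.1444%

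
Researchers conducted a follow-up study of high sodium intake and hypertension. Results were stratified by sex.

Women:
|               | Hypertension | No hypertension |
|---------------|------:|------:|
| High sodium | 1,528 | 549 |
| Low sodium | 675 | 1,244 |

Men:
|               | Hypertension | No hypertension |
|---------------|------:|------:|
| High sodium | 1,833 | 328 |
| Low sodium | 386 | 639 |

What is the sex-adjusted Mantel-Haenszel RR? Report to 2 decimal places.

2.16

RR_MH = Σ(aᵢ·n₀ᵢ/nᵢ) / Σ(cᵢ·n₁ᵢ/nᵢ), with n₁ᵢ = aᵢ+bᵢ (exposed), n₀ᵢ = cᵢ+dᵢ (unexposed), nᵢ = n₁ᵢ+n₀ᵢ.
Stratum 1 (Women): n₁ = 2077, n₀ = 1919, n = 3996; a·n₀/n = 1528·1919/3996 = 733.7918; c·n₁/n = 675·2077/3996 = 350.8446
Stratum 2 (Men): n₁ = 2161, n₀ = 1025, n = 3186; a·n₀/n = 1833·1025/3186 = 589.7128; c·n₁/n = 386·2161/3186 = 261.8161
RR_MH = (733.7918 + 589.7128) / (350.8446 + 261.8161) = 1323.5046 / 612.6607 = 2.16026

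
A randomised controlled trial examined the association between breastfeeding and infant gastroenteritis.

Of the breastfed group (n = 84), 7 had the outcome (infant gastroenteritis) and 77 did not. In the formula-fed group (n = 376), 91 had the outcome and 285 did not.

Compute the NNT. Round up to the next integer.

Risk in treated group = 7/84 = 0.08333; risk in control = 91/376 = 0.24202.
Absolute risk reduction = 0.24202 − 0.08333 = 0.15869
NNT = 1 / ARR = 1 / 0.15869 = 6.302 → round up → 7

7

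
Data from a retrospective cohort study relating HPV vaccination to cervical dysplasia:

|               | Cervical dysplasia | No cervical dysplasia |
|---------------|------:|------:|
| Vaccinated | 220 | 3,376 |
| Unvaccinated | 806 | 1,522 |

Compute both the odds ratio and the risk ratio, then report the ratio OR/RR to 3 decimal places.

0.696

Cells: a = 220, b = 3376, c = 806, d = 1522.
OR = (220·1522)/(3376·806) = 334840/2721056 = 0.12306
Risk in exposed = 220/3596 = 0.06118; risk in unexposed = 806/2328 = 0.34622; RR = 0.17671
OR/RR = 0.12306 / 0.17671 = 0.69638
The outcome is not rare, so the OR lies further from 1 than the RR.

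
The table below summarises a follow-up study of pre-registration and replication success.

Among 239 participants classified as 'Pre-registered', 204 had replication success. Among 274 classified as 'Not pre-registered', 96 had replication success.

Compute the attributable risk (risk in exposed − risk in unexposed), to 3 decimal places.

0.503

From the description: a = 204, b = 35, c = 96, d = 178.
Risk in exposed = 204/239 = 0.853556; risk in unexposed = 96/274 = 0.350365.
Risk difference = 0.853556 − 0.350365 = 0.503192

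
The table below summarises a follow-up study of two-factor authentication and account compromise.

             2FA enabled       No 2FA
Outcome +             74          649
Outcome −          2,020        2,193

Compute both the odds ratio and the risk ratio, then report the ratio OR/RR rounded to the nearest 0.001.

0.800

Reading the table with exposure as columns: a = 74 (2FA enabled, case), b = 2020 (2FA enabled, non-case), c = 649 (No 2FA, case), d = 2193.
OR = (74·2193)/(2020·649) = 162282/1310980 = 0.12379
Risk in exposed = 74/2094 = 0.03534; risk in unexposed = 649/2842 = 0.22836; RR = 0.15475
OR/RR = 0.12379 / 0.15475 = 0.79991
The outcome is not rare, so the OR lies further from 1 than the RR.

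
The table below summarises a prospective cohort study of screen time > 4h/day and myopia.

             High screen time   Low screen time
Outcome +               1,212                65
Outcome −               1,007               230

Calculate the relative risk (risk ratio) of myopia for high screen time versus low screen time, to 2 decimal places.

Reading the table with exposure as columns: a = 1212 (High screen time, case), b = 1007 (High screen time, non-case), c = 65 (Low screen time, case), d = 230.
Risk in exposed = 1212/2219 = 0.54619; risk in unexposed = 65/295 = 0.22034.
RR = 0.54619 / 0.22034 = 2.47887
The risk among the exposed is 2.48 times that among the unexposed.

2.48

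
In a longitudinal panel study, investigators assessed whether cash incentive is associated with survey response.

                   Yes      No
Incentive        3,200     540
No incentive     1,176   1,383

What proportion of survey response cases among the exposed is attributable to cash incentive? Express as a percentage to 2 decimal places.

Cells: a = 3200, b = 540, c = 1176, d = 1383.
Risk in exposed = 3200/3740 = 0.85561; risk in unexposed = 1176/2559 = 0.45955.
RR = 0.85561/0.45955 = 1.86184
AR% = (RR − 1)/RR × 100 = (1.86184 − 1)/1.86184 × 100 = 46.2896%

46.29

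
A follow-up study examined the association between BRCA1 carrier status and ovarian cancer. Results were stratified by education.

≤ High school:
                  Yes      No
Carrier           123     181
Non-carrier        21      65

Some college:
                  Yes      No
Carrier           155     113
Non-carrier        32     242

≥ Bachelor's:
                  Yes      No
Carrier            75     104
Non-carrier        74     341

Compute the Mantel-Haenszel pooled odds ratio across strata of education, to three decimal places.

4.520

OR_MH = Σ(aᵢdᵢ/nᵢ) / Σ(bᵢcᵢ/nᵢ), where nᵢ is the stratum total.
Stratum 1 (≤ High school): n = 390; a·d/n = 123·65/390 = 20.5000; b·c/n = 181·21/390 = 9.7462
Stratum 2 (Some college): n = 542; a·d/n = 155·242/542 = 69.2066; b·c/n = 113·32/542 = 6.6716
Stratum 3 (≥ Bachelor's): n = 594; a·d/n = 75·341/594 = 43.0556; b·c/n = 104·74/594 = 12.9562
OR_MH = (20.5000 + 69.2066 + 43.0556) / (9.7462 + 6.6716 + 12.9562) = 132.7622 / 29.3740 = 4.51972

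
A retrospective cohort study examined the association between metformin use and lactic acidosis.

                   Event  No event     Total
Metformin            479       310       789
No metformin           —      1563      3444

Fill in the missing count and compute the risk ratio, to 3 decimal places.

The missing cell is in the unexposed row: 3444 − 1563 = 1881.
So a = 479, b = 310, c = 1881, d = 1563.
RR = [a/(a+b)] / [c/(c+d)] = (479/789) / (1881/3444) = 0.60710/0.54617 = 1.11156

1.112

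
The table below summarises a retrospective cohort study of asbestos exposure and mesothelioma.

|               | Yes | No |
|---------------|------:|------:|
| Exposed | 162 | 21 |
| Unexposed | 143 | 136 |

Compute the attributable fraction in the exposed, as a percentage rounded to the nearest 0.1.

42.1

Cells: a = 162, b = 21, c = 143, d = 136.
Risk in exposed = 162/183 = 0.88525; risk in unexposed = 143/279 = 0.51254.
RR = 0.88525/0.51254 = 1.72716
AR% = (RR − 1)/RR × 100 = (1.72716 − 1)/1.72716 × 100 = 42.1014%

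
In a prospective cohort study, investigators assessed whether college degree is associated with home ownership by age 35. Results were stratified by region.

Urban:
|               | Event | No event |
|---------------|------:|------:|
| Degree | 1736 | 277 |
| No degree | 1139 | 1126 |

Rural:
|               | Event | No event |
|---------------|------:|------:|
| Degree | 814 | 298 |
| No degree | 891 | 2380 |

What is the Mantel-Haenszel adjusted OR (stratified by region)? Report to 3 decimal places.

6.692

OR_MH = Σ(aᵢdᵢ/nᵢ) / Σ(bᵢcᵢ/nᵢ), where nᵢ is the stratum total.
Stratum 1 (Urban): n = 4278; a·d/n = 1736·1126/4278 = 456.9275; b·c/n = 277·1139/4278 = 73.7501
Stratum 2 (Rural): n = 4383; a·d/n = 814·2380/4383 = 442.0078; b·c/n = 298·891/4383 = 60.5791
OR_MH = (456.9275 + 442.0078) / (73.7501 + 60.5791) = 898.9353 / 134.3292 = 6.69203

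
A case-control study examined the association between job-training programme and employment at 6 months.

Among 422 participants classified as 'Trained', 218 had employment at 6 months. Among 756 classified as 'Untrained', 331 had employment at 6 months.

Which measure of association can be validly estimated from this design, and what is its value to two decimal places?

1.37

From the description: a = 218, b = 204, c = 331, d = 425.
This is a case-control study: participants were sampled on outcome status, so risks in the source population cannot be estimated directly — relative risk is not valid here. The odds ratio is the appropriate measure.
OR = (a·d)/(b·c) = (218 × 425) / (204 × 331) = 92650 / 67524 = 1.37210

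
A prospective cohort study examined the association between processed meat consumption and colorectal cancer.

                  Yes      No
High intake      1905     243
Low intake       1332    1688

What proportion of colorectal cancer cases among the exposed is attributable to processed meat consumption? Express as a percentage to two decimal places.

50.27

Cells: a = 1905, b = 243, c = 1332, d = 1688.
Risk in exposed = 1905/2148 = 0.88687; risk in unexposed = 1332/3020 = 0.44106.
RR = 0.88687/0.44106 = 2.01077
AR% = (RR − 1)/RR × 100 = (2.01077 − 1)/2.01077 × 100 = 50.2679%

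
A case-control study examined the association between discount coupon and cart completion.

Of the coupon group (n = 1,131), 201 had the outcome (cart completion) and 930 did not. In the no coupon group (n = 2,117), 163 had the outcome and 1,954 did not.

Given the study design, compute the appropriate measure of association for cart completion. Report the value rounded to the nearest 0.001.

2.591

From the description: a = 201, b = 930, c = 163, d = 1954.
This is a case-control study: participants were sampled on outcome status, so risks in the source population cannot be estimated directly — relative risk is not valid here. The odds ratio is the appropriate measure.
OR = (a·d)/(b·c) = (201 × 1954) / (930 × 163) = 392754 / 151590 = 2.59090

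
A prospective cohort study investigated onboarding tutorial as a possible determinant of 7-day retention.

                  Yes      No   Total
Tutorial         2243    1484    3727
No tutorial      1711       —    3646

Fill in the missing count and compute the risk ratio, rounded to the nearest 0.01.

The missing cell is in the unexposed row: 3646 − 1711 = 1935.
So a = 2243, b = 1484, c = 1711, d = 1935.
RR = [a/(a+b)] / [c/(c+d)] = (2243/3727) / (1711/3646) = 0.60182/0.46928 = 1.28244

1.28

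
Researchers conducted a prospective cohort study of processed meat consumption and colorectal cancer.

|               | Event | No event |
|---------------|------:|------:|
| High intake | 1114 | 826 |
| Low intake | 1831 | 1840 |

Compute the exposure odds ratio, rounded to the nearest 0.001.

1.355

Cells: a = 1114, b = 826, c = 1831, d = 1840.
OR = (a·d)/(b·c) = (1114 × 1840) / (826 × 1831) = 2049760 / 1512406 = 1.35530
The odds of colorectal cancer are about 1.36 times as high in the high intake group.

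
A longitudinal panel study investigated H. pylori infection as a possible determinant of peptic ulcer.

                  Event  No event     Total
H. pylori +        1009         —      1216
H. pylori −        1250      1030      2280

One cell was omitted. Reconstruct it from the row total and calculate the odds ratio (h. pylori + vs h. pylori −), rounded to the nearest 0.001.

The missing cell is in the exposed row: 1216 − 1009 = 207.
So a = 1009, b = 207, c = 1250, d = 1030.
OR = (a·d)/(b·c) = (1009 × 1030) / (207 × 1250) = 1039270 / 258750 = 4.01650

4.017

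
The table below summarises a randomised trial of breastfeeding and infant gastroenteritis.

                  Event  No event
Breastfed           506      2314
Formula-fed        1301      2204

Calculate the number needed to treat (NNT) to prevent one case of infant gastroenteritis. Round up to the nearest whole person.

Risk in treated group = 506/2820 = 0.17943; risk in control = 1301/3505 = 0.37118.
Absolute risk reduction = 0.37118 − 0.17943 = 0.19175
NNT = 1 / ARR = 1 / 0.19175 = 5.215 → round up → 6

6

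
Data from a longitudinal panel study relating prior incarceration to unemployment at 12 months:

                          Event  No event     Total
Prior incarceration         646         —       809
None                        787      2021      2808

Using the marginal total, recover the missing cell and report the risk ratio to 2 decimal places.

2.85

The missing cell is in the exposed row: 809 − 646 = 163.
So a = 646, b = 163, c = 787, d = 2021.
RR = [a/(a+b)] / [c/(c+d)] = (646/809) / (787/2808) = 0.79852/0.28027 = 2.84909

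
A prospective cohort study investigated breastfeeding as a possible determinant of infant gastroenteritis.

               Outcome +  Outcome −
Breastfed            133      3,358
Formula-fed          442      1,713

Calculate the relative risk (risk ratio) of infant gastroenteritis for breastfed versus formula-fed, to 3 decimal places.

Cells: a = 133, b = 3358, c = 442, d = 1713.
Risk in exposed = 133/3491 = 0.03810; risk in unexposed = 442/2155 = 0.20510.
RR = 0.03810 / 0.20510 = 0.18575
The risk is 81% lower among the exposed than among the unexposed.

0.186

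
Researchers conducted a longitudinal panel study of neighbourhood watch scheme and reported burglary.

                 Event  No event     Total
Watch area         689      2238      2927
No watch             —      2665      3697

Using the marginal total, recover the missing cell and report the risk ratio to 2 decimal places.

0.84

The missing cell is in the unexposed row: 3697 − 2665 = 1032.
So a = 689, b = 2238, c = 1032, d = 2665.
RR = [a/(a+b)] / [c/(c+d)] = (689/2927) / (1032/3697) = 0.23539/0.27915 = 0.84327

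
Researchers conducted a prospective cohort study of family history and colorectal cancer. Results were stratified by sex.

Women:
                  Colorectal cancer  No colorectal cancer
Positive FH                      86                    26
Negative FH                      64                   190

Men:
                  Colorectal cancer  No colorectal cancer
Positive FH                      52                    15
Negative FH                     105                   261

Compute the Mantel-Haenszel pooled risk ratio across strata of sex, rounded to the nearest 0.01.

RR_MH = Σ(aᵢ·n₀ᵢ/nᵢ) / Σ(cᵢ·n₁ᵢ/nᵢ), with n₁ᵢ = aᵢ+bᵢ (exposed), n₀ᵢ = cᵢ+dᵢ (unexposed), nᵢ = n₁ᵢ+n₀ᵢ.
Stratum 1 (Women): n₁ = 112, n₀ = 254, n = 366; a·n₀/n = 86·254/366 = 59.6831; c·n₁/n = 64·112/366 = 19.5847
Stratum 2 (Men): n₁ = 67, n₀ = 366, n = 433; a·n₀/n = 52·366/433 = 43.9538; c·n₁/n = 105·67/433 = 16.2471
RR_MH = (59.6831 + 43.9538) / (19.5847 + 16.2471) = 103.6369 / 35.8318 = 2.89231

2.89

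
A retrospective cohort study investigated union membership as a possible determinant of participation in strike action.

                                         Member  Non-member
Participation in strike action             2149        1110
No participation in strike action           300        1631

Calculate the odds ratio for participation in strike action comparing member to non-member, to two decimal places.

10.53

Reading the table with exposure as columns: a = 2149 (Member, case), b = 300 (Member, non-case), c = 1110 (Non-member, case), d = 1631.
OR = (a·d)/(b·c) = (2149 × 1631) / (300 × 1110) = 3505019 / 333000 = 10.52558
The odds of participation in strike action are about 10.53 times as high in the member group.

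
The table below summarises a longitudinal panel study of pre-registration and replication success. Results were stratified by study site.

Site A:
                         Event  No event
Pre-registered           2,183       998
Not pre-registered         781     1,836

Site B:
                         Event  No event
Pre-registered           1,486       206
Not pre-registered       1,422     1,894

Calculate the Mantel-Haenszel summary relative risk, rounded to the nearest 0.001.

2.167

RR_MH = Σ(aᵢ·n₀ᵢ/nᵢ) / Σ(cᵢ·n₁ᵢ/nᵢ), with n₁ᵢ = aᵢ+bᵢ (exposed), n₀ᵢ = cᵢ+dᵢ (unexposed), nᵢ = n₁ᵢ+n₀ᵢ.
Stratum 1 (Site A): n₁ = 3181, n₀ = 2617, n = 5798; a·n₀/n = 2183·2617/5798 = 985.3244; c·n₁/n = 781·3181/5798 = 428.4859
Stratum 2 (Site B): n₁ = 1692, n₀ = 3316, n = 5008; a·n₀/n = 1486·3316/5008 = 983.9409; c·n₁/n = 1422·1692/5008 = 480.4361
RR_MH = (985.3244 + 983.9409) / (428.4859 + 480.4361) = 1969.2653 / 908.9220 = 2.16659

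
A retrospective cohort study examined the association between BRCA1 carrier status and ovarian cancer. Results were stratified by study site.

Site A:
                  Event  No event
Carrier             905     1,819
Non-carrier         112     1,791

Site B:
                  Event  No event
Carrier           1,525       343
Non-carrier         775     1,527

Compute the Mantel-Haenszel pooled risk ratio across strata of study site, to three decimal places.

2.939

RR_MH = Σ(aᵢ·n₀ᵢ/nᵢ) / Σ(cᵢ·n₁ᵢ/nᵢ), with n₁ᵢ = aᵢ+bᵢ (exposed), n₀ᵢ = cᵢ+dᵢ (unexposed), nᵢ = n₁ᵢ+n₀ᵢ.
Stratum 1 (Site A): n₁ = 2724, n₀ = 1903, n = 4627; a·n₀/n = 905·1903/4627 = 372.2099; c·n₁/n = 112·2724/4627 = 65.9365
Stratum 2 (Site B): n₁ = 1868, n₀ = 2302, n = 4170; a·n₀/n = 1525·2302/4170 = 841.8585; c·n₁/n = 775·1868/4170 = 347.1703
RR_MH = (372.2099 + 841.8585) / (65.9365 + 347.1703) = 1214.0684 / 413.1067 = 2.93887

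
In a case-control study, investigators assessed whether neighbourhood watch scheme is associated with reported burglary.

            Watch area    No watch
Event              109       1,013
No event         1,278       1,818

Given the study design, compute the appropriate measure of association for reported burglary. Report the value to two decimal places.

0.15

Reading the table with exposure as columns: a = 109 (Watch area, case), b = 1278 (Watch area, non-case), c = 1013 (No watch, case), d = 1818.
This is a case-control study: participants were sampled on outcome status, so risks in the source population cannot be estimated directly — relative risk is not valid here. The odds ratio is the appropriate measure.
OR = (a·d)/(b·c) = (109 × 1818) / (1278 × 1013) = 198162 / 1294614 = 0.15307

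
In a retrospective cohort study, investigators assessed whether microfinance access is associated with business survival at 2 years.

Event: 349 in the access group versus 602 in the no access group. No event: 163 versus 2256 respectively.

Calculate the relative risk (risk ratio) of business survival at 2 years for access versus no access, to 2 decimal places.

From the description: a = 349, b = 163, c = 602, d = 2256.
Risk in exposed = 349/512 = 0.68164; risk in unexposed = 602/2858 = 0.21064.
RR = 0.68164 / 0.21064 = 3.23609
The risk among the exposed is 3.24 times that among the unexposed.

3.24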